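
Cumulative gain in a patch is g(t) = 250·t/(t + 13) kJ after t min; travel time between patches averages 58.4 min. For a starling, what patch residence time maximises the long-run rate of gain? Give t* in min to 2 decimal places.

27.55 min

Optimal t* satisfies g'(t*) = g(t*)/(T + t*).
g'(t) = 250·13/(t + 13)². Setting 250·13/(t+13)² = 250t/[(t+13)(58.4+t)] gives 13(58.4+t) = t(t+13), so t² = 13×58.4 = 759.2.
t* = √759.2 = 27.55 min.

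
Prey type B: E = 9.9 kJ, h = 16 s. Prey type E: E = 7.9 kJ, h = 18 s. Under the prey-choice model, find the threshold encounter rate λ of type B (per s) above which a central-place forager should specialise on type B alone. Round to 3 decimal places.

At the threshold, the rate on type B alone equals the profitability of type E: λ·9.9/(1 + λ·16) = 7.9/18 = 0.4389.
Rearranging, λ(9.9 − 0.4389×16) = 0.4389, so λ = 0.4389/2.878 = 0.1525 per s.

0.153 per s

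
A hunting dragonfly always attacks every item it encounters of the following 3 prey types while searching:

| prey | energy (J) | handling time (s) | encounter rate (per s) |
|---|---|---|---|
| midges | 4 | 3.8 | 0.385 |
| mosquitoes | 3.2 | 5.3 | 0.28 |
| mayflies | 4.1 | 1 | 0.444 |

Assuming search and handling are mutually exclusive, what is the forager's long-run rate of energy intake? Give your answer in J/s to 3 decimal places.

Energy encountered per unit search time: 0.385×4 + 0.28×3.2 + 0.444×4.1 = 4.256 J/s.
Handling time per unit search time: 0.385×3.8 + 0.28×5.3 + 0.444×1 = 3.391.
Rate = 4.256/(1 + 3.391) = 0.9693 J/s.

0.969 J/s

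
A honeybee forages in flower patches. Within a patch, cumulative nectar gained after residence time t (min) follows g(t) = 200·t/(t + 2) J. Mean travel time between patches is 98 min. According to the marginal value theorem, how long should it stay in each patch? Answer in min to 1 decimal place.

14.0 min

Optimal t* satisfies g'(t*) = g(t*)/(T + t*).
g'(t) = 200·2/(t + 2)². Setting 200·2/(t+2)² = 200t/[(t+2)(98+t)] gives 2(98+t) = t(t+2), so t² = 2×98 = 196.
t* = √196 = 14 min.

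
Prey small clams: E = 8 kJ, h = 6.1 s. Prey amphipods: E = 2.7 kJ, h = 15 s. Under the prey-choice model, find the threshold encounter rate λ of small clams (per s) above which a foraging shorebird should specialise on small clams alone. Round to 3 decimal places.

0.026 per s

Drop amphipods once their profitability E₂/h₂ falls below the rate achievable on small clams alone: E₂/h₂ = λE₁/(1 + λh₁).
Solve for λ: λE₁h₂ = E₂(1 + λh₁) → λ(E₁h₂ − E₂h₁) = E₂ → λ = E₂/(E₁h₂ − E₂h₁).
λ = 2.7/(8×15 − 2.7×6.1) = 2.7/103.5 = 0.02608 per s.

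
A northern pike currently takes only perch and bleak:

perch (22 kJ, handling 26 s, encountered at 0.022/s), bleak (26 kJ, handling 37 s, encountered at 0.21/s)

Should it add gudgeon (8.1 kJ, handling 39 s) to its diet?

Intake rate on the current diet: R = (0.022×22 + 0.21×26) / (1 + 0.022×26 + 0.21×37) = 5.944/9.342 = 0.6363 kJ/s.
Profitability of gudgeon: 8.1/39 = 0.2077 kJ/s.
0.2077 < 0.6363, so adding gudgeon would lower the average — exclude it.

No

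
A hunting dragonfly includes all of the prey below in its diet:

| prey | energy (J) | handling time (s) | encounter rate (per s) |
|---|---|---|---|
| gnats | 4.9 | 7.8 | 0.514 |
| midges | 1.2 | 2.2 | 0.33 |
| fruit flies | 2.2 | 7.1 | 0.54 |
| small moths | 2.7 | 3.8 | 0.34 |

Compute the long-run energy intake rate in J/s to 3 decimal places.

0.462 J/s

R = Σλ_iE_i / (1 + Σλ_ih_i)
Numerator: 0.514×4.9 + 0.33×1.2 + 0.54×2.2 + 0.34×2.7 = 5.021
Denominator: 1 + 0.514×7.8 + 0.33×2.2 + 0.54×7.1 + 0.34×3.8 = 10.86
R = 5.021/10.86 = 0.4623 J/s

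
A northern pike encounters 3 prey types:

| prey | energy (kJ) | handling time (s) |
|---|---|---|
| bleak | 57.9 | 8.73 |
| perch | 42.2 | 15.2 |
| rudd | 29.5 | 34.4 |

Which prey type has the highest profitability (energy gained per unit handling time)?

bleak

In descending order of E/h:
bleak: 57.9/8.73 = 6.63 kJ/s
perch: 42.2/15.2 = 2.78 kJ/s
rudd: 29.5/34.4 = 0.858 kJ/s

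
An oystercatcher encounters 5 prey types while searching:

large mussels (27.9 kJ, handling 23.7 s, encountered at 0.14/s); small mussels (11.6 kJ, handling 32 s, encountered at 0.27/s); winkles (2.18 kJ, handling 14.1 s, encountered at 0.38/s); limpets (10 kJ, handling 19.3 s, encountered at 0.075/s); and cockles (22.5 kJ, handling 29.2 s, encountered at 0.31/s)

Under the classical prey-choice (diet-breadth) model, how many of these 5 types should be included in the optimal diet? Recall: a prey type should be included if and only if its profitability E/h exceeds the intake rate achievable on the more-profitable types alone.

Profitabilities (E/h, kJ/s): large mussels 1.18, cockles 0.771, limpets 0.518, small mussels 0.362, winkles 0.155. Add prey in this order while the next type's profitability exceeds the intake rate on those already taken.
Rate on top 1: 0.9046. cockles: 0.771 < 0.9046 → exclude; stop.
Optimal diet: large mussels — 1 of 5 types.

1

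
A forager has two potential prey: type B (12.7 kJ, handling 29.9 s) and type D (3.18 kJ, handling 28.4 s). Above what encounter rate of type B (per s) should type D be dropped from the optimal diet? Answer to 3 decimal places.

The zero-one rule: include type D iff E₂/h₂ > λE₁/(1+λh₁). Equality gives the switch point.
λE₁h₂ = E₂ + λE₂h₁ ⇒ λ = E₂/(E₁h₂ − E₂h₁) = 3.18/(360.7 − 95.08) = 0.01197 per s.

0.012 per s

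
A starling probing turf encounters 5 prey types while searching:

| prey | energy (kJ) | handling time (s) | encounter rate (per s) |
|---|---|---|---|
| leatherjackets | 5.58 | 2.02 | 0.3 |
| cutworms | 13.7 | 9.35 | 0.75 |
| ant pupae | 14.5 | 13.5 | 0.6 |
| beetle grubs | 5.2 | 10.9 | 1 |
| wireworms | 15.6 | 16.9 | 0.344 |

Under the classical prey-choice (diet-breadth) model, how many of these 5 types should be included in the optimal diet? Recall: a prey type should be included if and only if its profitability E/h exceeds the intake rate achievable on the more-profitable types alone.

Rank by E/h (kJ/s): leatherjackets 2.76, cutworms 1.47, ant pupae 1.07, wireworms 0.923, beetle grubs 0.477. Include each in turn until the next type's E/h falls below the running intake rate.
Rate on top 1: 1.042. cutworms: 1.47 > 1.042 → include.
Rate on top 2: 1.386. ant pupae: 1.07 < 1.386 → exclude; stop.
Optimal diet: leatherjackets, cutworms — 2 of 5 types.

2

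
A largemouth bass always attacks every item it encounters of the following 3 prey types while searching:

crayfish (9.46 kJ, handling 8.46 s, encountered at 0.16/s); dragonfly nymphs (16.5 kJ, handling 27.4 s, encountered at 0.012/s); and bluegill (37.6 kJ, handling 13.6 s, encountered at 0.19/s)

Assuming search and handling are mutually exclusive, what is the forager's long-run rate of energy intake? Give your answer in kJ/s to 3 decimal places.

Energy encountered per unit search time: 0.16×9.46 + 0.012×16.5 + 0.19×37.6 = 8.856 kJ/s.
Handling time per unit search time: 0.16×8.46 + 0.012×27.4 + 0.19×13.6 = 4.266.
Rate = 8.856/(1 + 4.266) = 1.682 kJ/s.

1.682 kJ/s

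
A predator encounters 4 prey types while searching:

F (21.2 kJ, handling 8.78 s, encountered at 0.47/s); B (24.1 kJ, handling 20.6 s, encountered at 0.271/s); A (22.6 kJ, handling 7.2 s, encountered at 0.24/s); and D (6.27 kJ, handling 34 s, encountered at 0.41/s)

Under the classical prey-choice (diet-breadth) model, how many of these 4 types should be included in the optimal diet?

E/h in descending order: A 3.14, F 2.41, B 1.17, D 0.184 kJ/s. The optimal diet is the largest prefix of this list for which every included type satisfies E_i/h_i > R on the types above it.
Rate on top 1: 1.988. F: 2.41 > 1.988 → include.
Rate on top 2: 2.245. B: 1.17 < 2.245 → exclude; stop.
Optimal diet: A, F — 2 of 4 types.

2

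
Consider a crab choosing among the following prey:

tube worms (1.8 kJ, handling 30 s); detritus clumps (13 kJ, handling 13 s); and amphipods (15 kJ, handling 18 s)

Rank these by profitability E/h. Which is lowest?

In descending order of E/h:
detritus clumps: 13/13 = 1 kJ/s
amphipods: 15/18 = 0.833 kJ/s
tube worms: 1.8/30 = 0.06 kJ/s

tube worms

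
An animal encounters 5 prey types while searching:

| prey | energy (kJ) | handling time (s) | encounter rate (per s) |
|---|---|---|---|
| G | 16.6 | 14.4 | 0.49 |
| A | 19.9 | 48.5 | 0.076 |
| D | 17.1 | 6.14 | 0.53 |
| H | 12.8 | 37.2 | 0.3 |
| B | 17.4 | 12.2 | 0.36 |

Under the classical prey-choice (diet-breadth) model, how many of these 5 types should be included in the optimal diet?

Profitabilities (E/h, kJ/s): D 2.79, B 1.43, G 1.15, A 0.41, H 0.344. Add prey in this order while the next type's profitability exceeds the intake rate on those already taken.
Rate on top 1: 2.13. B: 1.43 < 2.13 → exclude; stop.
Optimal diet: D — 1 of 5 types.

1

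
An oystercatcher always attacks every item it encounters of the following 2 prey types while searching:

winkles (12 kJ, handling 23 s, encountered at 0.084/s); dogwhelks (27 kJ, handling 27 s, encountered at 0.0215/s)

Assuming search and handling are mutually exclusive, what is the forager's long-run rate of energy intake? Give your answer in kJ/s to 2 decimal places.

0.45 kJ/s

R = Σλ_iE_i / (1 + Σλ_ih_i)
Numerator: 0.084×12 + 0.0215×27 = 1.588
Denominator: 1 + 0.084×23 + 0.0215×27 = 3.513
R = 1.588/3.513 = 0.4522 kJ/s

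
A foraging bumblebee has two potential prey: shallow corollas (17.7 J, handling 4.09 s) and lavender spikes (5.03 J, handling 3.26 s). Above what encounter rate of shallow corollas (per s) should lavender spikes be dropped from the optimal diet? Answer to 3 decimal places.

The zero-one rule: include lavender spikes iff E₂/h₂ > λE₁/(1+λh₁). Equality gives the switch point.
λE₁h₂ = E₂ + λE₂h₁ ⇒ λ = E₂/(E₁h₂ − E₂h₁) = 5.03/(57.7 − 20.57) = 0.1355 per s.

0.135 per s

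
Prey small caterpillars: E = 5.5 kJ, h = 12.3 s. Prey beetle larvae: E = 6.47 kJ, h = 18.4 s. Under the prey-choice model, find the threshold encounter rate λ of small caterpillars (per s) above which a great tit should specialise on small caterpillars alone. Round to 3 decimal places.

At the threshold, the rate on small caterpillars alone equals the profitability of beetle larvae: λ·5.5/(1 + λ·12.3) = 6.47/18.4 = 0.3516.
Rearranging, λ(5.5 − 0.3516×12.3) = 0.3516, so λ = 0.3516/1.175 = 0.2993 per s.

0.299 per s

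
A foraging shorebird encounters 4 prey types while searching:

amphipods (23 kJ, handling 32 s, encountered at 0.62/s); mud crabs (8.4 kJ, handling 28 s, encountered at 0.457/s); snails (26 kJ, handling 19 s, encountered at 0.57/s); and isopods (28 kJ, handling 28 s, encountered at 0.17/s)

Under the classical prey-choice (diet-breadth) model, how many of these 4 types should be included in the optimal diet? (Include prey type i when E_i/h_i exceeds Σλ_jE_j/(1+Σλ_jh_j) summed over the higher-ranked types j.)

1

E/h in descending order: snails 1.37, isopods 1, amphipods 0.719, mud crabs 0.3 kJ/s. The optimal diet is the largest prefix of this list for which every included type satisfies E_i/h_i > R on the types above it.
Rate on top 1: 1.253. isopods: 1 < 1.253 → exclude; stop.
Optimal diet: snails — 1 of 4 types.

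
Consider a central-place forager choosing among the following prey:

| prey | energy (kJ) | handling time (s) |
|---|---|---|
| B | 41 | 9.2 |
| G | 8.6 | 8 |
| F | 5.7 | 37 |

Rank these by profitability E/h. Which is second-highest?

G

Profitability E/h (kJ/s): B = 41/9.2 = 4.46, G = 8.6/8 = 1.07, F = 5.7/37 = 0.154.
Ranked: B > G > F.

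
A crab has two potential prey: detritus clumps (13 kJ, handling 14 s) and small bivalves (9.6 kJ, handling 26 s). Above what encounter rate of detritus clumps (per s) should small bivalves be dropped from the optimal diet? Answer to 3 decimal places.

0.047 per s

The zero-one rule: include small bivalves iff E₂/h₂ > λE₁/(1+λh₁). Equality gives the switch point.
λE₁h₂ = E₂ + λE₂h₁ ⇒ λ = E₂/(E₁h₂ − E₂h₁) = 9.6/(338 − 134.4) = 0.04715 per s.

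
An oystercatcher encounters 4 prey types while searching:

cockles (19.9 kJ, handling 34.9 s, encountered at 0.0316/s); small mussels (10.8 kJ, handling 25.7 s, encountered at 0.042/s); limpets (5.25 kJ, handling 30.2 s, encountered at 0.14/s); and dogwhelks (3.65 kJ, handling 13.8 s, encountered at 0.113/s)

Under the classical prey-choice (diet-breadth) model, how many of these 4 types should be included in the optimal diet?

2

Rank by E/h (kJ/s): cockles 0.57, small mussels 0.42, dogwhelks 0.264, limpets 0.174. Include each in turn until the next type's E/h falls below the running intake rate.
Rate on top 1: 0.299. small mussels: 0.42 > 0.299 → include.
Rate on top 2: 0.3402. dogwhelks: 0.264 < 0.3402 → exclude; stop.
Optimal diet: cockles, small mussels — 2 of 4 types.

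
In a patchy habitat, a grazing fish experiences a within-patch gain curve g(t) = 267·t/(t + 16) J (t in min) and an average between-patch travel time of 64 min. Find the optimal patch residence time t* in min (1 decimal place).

32.0 min

By the marginal value theorem, leave when the instantaneous gain rate g'(t) equals the habitat-wide average g(t)/(T + t).
g'(t) = 267·16/(t + 16)². Setting 267·16/(t+16)² = 267t/[(t+16)(64+t)] gives 16(64+t) = t(t+16), so t² = 16×64 = 1024.
t* = √1024 = 32 min.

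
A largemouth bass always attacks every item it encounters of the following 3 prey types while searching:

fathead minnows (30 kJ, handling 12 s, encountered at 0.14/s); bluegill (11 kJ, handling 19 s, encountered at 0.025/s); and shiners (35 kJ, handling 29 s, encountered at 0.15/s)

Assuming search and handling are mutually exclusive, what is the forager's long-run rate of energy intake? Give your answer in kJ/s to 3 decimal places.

1.296 kJ/s

Energy encountered per unit search time: 0.14×30 + 0.025×11 + 0.15×35 = 9.725 kJ/s.
Handling time per unit search time: 0.14×12 + 0.025×19 + 0.15×29 = 6.505.
Rate = 9.725/(1 + 6.505) = 1.296 kJ/s.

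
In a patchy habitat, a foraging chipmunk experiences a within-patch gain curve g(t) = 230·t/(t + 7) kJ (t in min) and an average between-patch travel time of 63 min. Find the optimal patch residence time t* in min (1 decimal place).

By the marginal value theorem, leave when the instantaneous gain rate g'(t) equals the habitat-wide average g(t)/(T + t).
g'(t) = 230·7/(t + 7)². Setting 230·7/(t+7)² = 230t/[(t+7)(63+t)] gives 7(63+t) = t(t+7), so t² = 7×63 = 441.
t* = √441 = 21 min.

21.0 min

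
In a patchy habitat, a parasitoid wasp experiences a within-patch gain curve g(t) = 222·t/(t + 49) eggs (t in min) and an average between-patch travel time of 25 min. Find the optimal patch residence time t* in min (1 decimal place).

35.0 min

Maximise g(t)/(T+t): set derivative to zero → g'(t)(T+t) = g(t).
g'(t) = 222·49/(t + 49)². Setting 222·49/(t+49)² = 222t/[(t+49)(25+t)] gives 49(25+t) = t(t+49), so t² = 49×25 = 1225.
t* = √1225 = 35 min.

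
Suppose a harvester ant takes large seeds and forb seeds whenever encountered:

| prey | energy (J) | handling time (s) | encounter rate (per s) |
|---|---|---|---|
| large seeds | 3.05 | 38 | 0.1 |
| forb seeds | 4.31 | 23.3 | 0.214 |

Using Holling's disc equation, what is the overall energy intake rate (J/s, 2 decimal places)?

0.13 J/s

R = Σλ_iE_i / (1 + Σλ_ih_i)
Numerator: 0.1×3.05 + 0.214×4.31 = 1.227
Denominator: 1 + 0.1×38 + 0.214×23.3 = 9.786
R = 1.227/9.786 = 0.1254 J/s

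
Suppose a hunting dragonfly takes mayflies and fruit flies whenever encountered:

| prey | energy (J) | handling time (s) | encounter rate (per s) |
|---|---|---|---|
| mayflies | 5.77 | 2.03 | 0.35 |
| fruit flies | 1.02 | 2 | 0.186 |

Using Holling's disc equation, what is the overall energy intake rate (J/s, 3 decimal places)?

1.061 J/s

R = Σλ_iE_i / (1 + Σλ_ih_i)
Numerator: 0.35×5.77 + 0.186×1.02 = 2.209
Denominator: 1 + 0.35×2.03 + 0.186×2 = 2.083
R = 2.209/2.083 = 1.061 J/s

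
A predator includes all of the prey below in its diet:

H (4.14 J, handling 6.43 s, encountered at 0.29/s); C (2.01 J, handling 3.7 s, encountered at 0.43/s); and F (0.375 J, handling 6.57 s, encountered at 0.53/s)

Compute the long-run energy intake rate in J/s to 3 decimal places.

Energy encountered per unit search time: 0.29×4.14 + 0.43×2.01 + 0.53×0.375 = 2.264 J/s.
Handling time per unit search time: 0.29×6.43 + 0.43×3.7 + 0.53×6.57 = 6.938.
Rate = 2.264/(1 + 6.938) = 0.2852 J/s.

0.285 J/s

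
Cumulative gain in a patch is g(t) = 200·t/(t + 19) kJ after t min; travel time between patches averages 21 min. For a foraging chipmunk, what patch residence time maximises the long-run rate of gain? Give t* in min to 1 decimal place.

By the marginal value theorem, leave when the instantaneous gain rate g'(t) equals the habitat-wide average g(t)/(T + t).
g'(t) = 200·19/(t + 19)². Setting 200·19/(t+19)² = 200t/[(t+19)(21+t)] gives 19(21+t) = t(t+19), so t² = 19×21 = 399.
t* = √399 = 19.97 min.

20.0 min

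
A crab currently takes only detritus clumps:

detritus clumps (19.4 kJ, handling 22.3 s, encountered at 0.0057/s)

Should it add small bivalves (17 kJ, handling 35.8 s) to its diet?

Intake rate on the current diet: R = (0.0057×19.4) / (1 + 0.0057×22.3) = 0.1106/1.127 = 0.09811 kJ/s.
Profitability of small bivalves: 17/35.8 = 0.4749 kJ/s.
0.4749 > 0.09811, so adding small bivalves raises the average — include it.

Yes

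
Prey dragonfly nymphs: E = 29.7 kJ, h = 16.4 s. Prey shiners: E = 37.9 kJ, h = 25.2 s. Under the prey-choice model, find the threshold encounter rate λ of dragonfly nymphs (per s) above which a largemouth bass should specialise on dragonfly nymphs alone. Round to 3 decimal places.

The zero-one rule: include shiners iff E₂/h₂ > λE₁/(1+λh₁). Equality gives the switch point.
λE₁h₂ = E₂ + λE₂h₁ ⇒ λ = E₂/(E₁h₂ − E₂h₁) = 37.9/(748.4 − 621.6) = 0.2987 per s.

0.299 per s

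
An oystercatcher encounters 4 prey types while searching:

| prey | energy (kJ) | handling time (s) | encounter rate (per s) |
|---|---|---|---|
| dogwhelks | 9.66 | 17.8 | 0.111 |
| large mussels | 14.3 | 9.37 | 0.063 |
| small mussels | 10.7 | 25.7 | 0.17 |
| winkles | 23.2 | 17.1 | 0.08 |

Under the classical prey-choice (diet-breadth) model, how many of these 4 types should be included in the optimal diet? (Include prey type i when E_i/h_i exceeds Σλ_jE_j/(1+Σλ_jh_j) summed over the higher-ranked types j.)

Profitabilities (E/h, kJ/s): large mussels 1.53, winkles 1.36, dogwhelks 0.543, small mussels 0.416. Add prey in this order while the next type's profitability exceeds the intake rate on those already taken.
Rate on top 1: 0.5665. winkles: 1.36 > 0.5665 → include.
Rate on top 2: 0.9319. dogwhelks: 0.543 < 0.9319 → exclude; stop.
Optimal diet: large mussels, winkles — 2 of 4 types.

2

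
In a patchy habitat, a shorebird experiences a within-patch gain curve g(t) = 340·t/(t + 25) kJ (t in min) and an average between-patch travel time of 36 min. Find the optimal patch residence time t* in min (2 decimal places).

By the marginal value theorem, leave when the instantaneous gain rate g'(t) equals the habitat-wide average g(t)/(T + t).
g'(t) = 340·25/(t + 25)². Setting 340·25/(t+25)² = 340t/[(t+25)(36+t)] gives 25(36+t) = t(t+25), so t² = 25×36 = 900.
t* = √900 = 30 min.

30.00 min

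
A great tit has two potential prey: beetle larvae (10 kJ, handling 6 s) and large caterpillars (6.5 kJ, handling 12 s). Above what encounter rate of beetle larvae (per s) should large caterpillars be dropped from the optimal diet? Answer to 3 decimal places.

0.080 per s

Drop large caterpillars once their profitability E₂/h₂ falls below the rate achievable on beetle larvae alone: E₂/h₂ = λE₁/(1 + λh₁).
Solve for λ: λE₁h₂ = E₂(1 + λh₁) → λ(E₁h₂ − E₂h₁) = E₂ → λ = E₂/(E₁h₂ − E₂h₁).
λ = 6.5/(10×12 − 6.5×6) = 6.5/81 = 0.08025 per s.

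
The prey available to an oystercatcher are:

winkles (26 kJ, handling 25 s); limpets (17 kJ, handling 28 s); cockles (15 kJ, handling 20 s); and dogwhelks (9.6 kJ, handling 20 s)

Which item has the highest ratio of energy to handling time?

winkles

Profitability E/h (kJ/s): winkles = 26/25 = 1.04, limpets = 17/28 = 0.607, cockles = 15/20 = 0.75, dogwhelks = 9.6/20 = 0.48.
Ranked: winkles > cockles > limpets > dogwhelks.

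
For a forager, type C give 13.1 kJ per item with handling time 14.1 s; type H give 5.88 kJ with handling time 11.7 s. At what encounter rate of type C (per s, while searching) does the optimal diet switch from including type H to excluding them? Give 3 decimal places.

The zero-one rule: include type H iff E₂/h₂ > λE₁/(1+λh₁). Equality gives the switch point.
λE₁h₂ = E₂ + λE₂h₁ ⇒ λ = E₂/(E₁h₂ − E₂h₁) = 5.88/(153.3 − 82.91) = 0.08357 per s.

0.084 per s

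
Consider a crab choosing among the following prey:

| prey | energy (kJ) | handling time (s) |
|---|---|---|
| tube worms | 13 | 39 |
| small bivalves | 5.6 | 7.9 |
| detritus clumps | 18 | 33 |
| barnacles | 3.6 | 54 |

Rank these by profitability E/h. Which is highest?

small bivalves

Profitability E/h (kJ/s): tube worms = 13/39 = 0.333, small bivalves = 5.6/7.9 = 0.709, detritus clumps = 18/33 = 0.545, barnacles = 3.6/54 = 0.0667.
Ranked: small bivalves > detritus clumps > tube worms > barnacles.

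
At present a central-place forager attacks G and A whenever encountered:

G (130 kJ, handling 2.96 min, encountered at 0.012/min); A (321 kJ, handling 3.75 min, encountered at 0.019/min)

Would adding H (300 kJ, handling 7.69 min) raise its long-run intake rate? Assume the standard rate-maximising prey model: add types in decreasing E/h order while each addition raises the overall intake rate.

Current rate: (0.012×130 + 0.019×321)/(1 + 0.012×2.96 + 0.019×3.75) = 6.92 kJ/min.
Profitability of H: 300/7.69 = 39.01 kJ/min.
39.01 > 6.92, so adding H raises the average — include it.

Yes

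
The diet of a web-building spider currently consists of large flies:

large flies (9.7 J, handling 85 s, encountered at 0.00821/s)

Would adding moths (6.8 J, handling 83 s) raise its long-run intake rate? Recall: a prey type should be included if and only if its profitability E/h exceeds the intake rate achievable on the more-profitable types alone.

Current rate: (0.00821×9.7)/(1 + 0.00821×85) = 0.0469 J/s.
moths: E/h = 6.8/83 = 0.08193 J/s.
0.08193 > 0.0469, so adding moths raises the average — include it.

Yes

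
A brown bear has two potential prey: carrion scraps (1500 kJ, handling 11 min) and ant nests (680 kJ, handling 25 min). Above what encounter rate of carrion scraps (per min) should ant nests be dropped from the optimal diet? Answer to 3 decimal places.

Drop ant nests once their profitability E₂/h₂ falls below the rate achievable on carrion scraps alone: E₂/h₂ = λE₁/(1 + λh₁).
Solve for λ: λE₁h₂ = E₂(1 + λh₁) → λ(E₁h₂ − E₂h₁) = E₂ → λ = E₂/(E₁h₂ − E₂h₁).
λ = 680/(1500×25 − 680×11) = 680/3.002e+04 = 0.02265 per min.

0.023 per min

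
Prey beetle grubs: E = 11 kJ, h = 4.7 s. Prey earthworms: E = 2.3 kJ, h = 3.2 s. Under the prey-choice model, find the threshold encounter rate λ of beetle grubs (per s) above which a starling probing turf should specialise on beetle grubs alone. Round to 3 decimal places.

0.094 per s

Drop earthworms once their profitability E₂/h₂ falls below the rate achievable on beetle grubs alone: E₂/h₂ = λE₁/(1 + λh₁).
Solve for λ: λE₁h₂ = E₂(1 + λh₁) → λ(E₁h₂ − E₂h₁) = E₂ → λ = E₂/(E₁h₂ − E₂h₁).
λ = 2.3/(11×3.2 − 2.3×4.7) = 2.3/24.39 = 0.0943 per s.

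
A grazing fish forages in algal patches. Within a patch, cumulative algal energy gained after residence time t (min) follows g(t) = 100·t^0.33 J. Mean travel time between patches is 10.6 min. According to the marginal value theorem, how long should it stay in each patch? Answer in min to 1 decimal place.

By the marginal value theorem, leave when the instantaneous gain rate g'(t) equals the habitat-wide average g(t)/(T + t).
g'(t) = 0.33·100·t^-0.67. Setting 0.33·100·t^-0.67 = 100·t^0.33/(10.6+t) gives 0.33(10.6+t) = t, so 0.67·t = 0.33×10.6.
t* = 0.33×10.6/0.67 = 5.221 min.

5.2 min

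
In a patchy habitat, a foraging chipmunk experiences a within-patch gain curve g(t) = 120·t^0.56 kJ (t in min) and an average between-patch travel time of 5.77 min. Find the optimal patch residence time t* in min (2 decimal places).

Optimal t* satisfies g'(t*) = g(t*)/(T + t*).
g'(t) = 0.56·120·t^-0.44. Setting 0.56·120·t^-0.44 = 120·t^0.56/(5.77+t) gives 0.56(5.77+t) = t, so 0.44·t = 0.56×5.77.
t* = 0.56×5.77/0.44 = 7.344 min.

7.34 min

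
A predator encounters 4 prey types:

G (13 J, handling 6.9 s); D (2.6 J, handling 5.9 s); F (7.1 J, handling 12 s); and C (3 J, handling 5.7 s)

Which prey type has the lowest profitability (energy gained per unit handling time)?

D

In descending order of E/h:
G: 13/6.9 = 1.88 J/s
F: 7.1/12 = 0.592 J/s
C: 3/5.7 = 0.526 J/s
D: 2.6/5.9 = 0.441 J/s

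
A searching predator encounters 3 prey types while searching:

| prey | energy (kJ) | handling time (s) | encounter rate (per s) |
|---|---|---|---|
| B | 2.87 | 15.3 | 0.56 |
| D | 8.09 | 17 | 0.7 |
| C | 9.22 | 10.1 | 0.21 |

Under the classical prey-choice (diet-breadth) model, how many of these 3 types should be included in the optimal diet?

Profitabilities (E/h, kJ/s): C 0.913, D 0.476, B 0.188. Add prey in this order while the next type's profitability exceeds the intake rate on those already taken.
Rate on top 1: 0.6204. D: 0.476 < 0.6204 → exclude; stop.
Optimal diet: C — 1 of 3 types.

1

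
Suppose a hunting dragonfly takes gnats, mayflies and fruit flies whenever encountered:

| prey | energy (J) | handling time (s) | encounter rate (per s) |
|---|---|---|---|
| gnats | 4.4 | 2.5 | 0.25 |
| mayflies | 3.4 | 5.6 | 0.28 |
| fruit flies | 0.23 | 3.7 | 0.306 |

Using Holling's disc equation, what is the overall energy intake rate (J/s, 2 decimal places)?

R = (0.25×4.4 + 0.28×3.4 + 0.306×0.23) / (1 + 0.25×2.5 + 0.28×5.6 + 0.306×3.7) = 2.122/4.325 = 0.4907 J/s.

0.49 J/s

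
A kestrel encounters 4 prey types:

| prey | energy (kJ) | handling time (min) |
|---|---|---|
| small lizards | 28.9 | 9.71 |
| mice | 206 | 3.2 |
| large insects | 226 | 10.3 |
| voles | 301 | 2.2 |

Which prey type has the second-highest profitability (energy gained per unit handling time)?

In descending order of E/h:
voles: 301/2.2 = 137 kJ/min
mice: 206/3.2 = 64.4 kJ/min
large insects: 226/10.3 = 21.9 kJ/min
small lizards: 28.9/9.71 = 2.98 kJ/min

mice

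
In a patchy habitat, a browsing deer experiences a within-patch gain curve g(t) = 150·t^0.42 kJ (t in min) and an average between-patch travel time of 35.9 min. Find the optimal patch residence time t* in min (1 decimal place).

By the marginal value theorem, leave when the instantaneous gain rate g'(t) equals the habitat-wide average g(t)/(T + t).
g'(t) = 0.42·150·t^-0.58. Setting 0.42·150·t^-0.58 = 150·t^0.42/(35.9+t) gives 0.42(35.9+t) = t, so 0.58·t = 0.42×35.9.
t* = 0.42×35.9/0.58 = 26 min.

26.0 min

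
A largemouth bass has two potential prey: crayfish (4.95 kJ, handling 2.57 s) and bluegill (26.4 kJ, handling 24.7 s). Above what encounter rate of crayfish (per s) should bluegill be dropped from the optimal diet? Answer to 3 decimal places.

0.485 per s

At the threshold, the rate on crayfish alone equals the profitability of bluegill: λ·4.95/(1 + λ·2.57) = 26.4/24.7 = 1.069.
Rearranging, λ(4.95 − 1.069×2.57) = 1.069, so λ = 1.069/2.203 = 0.4851 per s.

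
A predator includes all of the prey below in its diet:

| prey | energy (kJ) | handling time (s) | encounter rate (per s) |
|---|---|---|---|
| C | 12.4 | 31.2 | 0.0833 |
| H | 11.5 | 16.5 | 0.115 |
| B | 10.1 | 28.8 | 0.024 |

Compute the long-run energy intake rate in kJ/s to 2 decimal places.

Energy encountered per unit search time: 0.0833×12.4 + 0.115×11.5 + 0.024×10.1 = 2.598 kJ/s.
Handling time per unit search time: 0.0833×31.2 + 0.115×16.5 + 0.024×28.8 = 5.188.
Rate = 2.598/(1 + 5.188) = 0.4198 kJ/s.

0.42 kJ/s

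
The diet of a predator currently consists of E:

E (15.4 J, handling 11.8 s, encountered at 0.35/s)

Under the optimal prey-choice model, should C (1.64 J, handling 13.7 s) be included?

No

On E alone, R = ΣλE/(1+Σλh) = 5.39/5.13 = 1.051 J/s.
Profitability of C: 1.64/13.7 = 0.1197 J/s.
0.1197 < 1.051, so adding C would lower the average — exclude it.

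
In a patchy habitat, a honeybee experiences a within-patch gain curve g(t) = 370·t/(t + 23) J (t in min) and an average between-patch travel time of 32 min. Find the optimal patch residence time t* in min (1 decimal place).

Maximise g(t)/(T+t): set derivative to zero → g'(t)(T+t) = g(t).
g'(t) = 370·23/(t + 23)². Setting 370·23/(t+23)² = 370t/[(t+23)(32+t)] gives 23(32+t) = t(t+23), so t² = 23×32 = 736.
t* = √736 = 27.13 min.

27.1 min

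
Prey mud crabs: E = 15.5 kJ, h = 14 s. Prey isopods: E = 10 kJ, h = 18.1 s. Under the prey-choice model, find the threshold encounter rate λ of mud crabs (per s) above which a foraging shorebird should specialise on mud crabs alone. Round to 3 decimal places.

0.071 per s

At the threshold, the rate on mud crabs alone equals the profitability of isopods: λ·15.5/(1 + λ·14) = 10/18.1 = 0.5525.
Rearranging, λ(15.5 − 0.5525×14) = 0.5525, so λ = 0.5525/7.765 = 0.07115 per s.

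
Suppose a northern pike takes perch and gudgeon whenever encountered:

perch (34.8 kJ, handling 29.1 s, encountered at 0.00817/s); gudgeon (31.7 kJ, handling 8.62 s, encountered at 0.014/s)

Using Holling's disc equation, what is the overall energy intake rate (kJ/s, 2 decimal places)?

R = Σλ_iE_i / (1 + Σλ_ih_i)
Numerator: 0.00817×34.8 + 0.014×31.7 = 0.7281
Denominator: 1 + 0.00817×29.1 + 0.014×8.62 = 1.358
R = 0.7281/1.358 = 0.536 kJ/s

0.54 kJ/s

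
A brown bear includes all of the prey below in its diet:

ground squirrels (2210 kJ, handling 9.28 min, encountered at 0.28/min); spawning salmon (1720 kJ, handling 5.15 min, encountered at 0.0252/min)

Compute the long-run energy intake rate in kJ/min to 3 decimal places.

Energy encountered per unit search time: 0.28×2210 + 0.0252×1720 = 662.1 kJ/min.
Handling time per unit search time: 0.28×9.28 + 0.0252×5.15 = 2.728.
Rate = 662.1/(1 + 2.728) = 177.6 kJ/min.

177.605 kJ/min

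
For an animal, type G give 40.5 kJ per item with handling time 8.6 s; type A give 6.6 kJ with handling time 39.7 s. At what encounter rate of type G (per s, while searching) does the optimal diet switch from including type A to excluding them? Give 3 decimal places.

0.004 per s

Drop type A once their profitability E₂/h₂ falls below the rate achievable on type G alone: E₂/h₂ = λE₁/(1 + λh₁).
Solve for λ: λE₁h₂ = E₂(1 + λh₁) → λ(E₁h₂ − E₂h₁) = E₂ → λ = E₂/(E₁h₂ − E₂h₁).
λ = 6.6/(40.5×39.7 − 6.6×8.6) = 6.6/1551 = 0.004255 per s.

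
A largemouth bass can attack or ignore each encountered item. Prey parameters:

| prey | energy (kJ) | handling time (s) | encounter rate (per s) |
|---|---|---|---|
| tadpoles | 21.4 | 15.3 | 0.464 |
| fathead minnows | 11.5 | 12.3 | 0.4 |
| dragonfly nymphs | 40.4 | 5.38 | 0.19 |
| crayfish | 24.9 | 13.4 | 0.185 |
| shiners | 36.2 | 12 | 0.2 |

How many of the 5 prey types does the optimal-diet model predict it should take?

Profitabilities (E/h, kJ/s): dragonfly nymphs 7.51, shiners 3.02, crayfish 1.86, tadpoles 1.4, fathead minnows 0.935. Add prey in this order while the next type's profitability exceeds the intake rate on those already taken.
Rate on top 1: 3.796. shiners: 3.02 < 3.796 → exclude; stop.
Optimal diet: dragonfly nymphs — 1 of 5 types.

1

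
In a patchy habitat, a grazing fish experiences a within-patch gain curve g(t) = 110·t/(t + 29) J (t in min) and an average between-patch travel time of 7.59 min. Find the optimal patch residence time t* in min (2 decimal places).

Optimal t* satisfies g'(t*) = g(t*)/(T + t*).
g'(t) = 110·29/(t + 29)². Setting 110·29/(t+29)² = 110t/[(t+29)(7.59+t)] gives 29(7.59+t) = t(t+29), so t² = 29×7.59 = 220.1.
t* = √220.1 = 14.84 min.

14.84 min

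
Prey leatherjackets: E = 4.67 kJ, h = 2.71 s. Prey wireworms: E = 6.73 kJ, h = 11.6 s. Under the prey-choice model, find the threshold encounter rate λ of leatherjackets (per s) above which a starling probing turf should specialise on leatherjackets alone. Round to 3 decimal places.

Drop wireworms once their profitability E₂/h₂ falls below the rate achievable on leatherjackets alone: E₂/h₂ = λE₁/(1 + λh₁).
Solve for λ: λE₁h₂ = E₂(1 + λh₁) → λ(E₁h₂ − E₂h₁) = E₂ → λ = E₂/(E₁h₂ − E₂h₁).
λ = 6.73/(4.67×11.6 − 6.73×2.71) = 6.73/35.93 = 0.1873 per s.

0.187 per s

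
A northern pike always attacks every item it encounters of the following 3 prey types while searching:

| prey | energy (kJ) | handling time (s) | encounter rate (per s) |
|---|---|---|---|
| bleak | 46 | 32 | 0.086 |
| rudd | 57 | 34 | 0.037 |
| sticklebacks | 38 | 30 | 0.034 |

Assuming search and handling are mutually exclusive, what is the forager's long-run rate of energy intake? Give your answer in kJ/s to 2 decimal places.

1.22 kJ/s

Energy encountered per unit search time: 0.086×46 + 0.037×57 + 0.034×38 = 7.357 kJ/s.
Handling time per unit search time: 0.086×32 + 0.037×34 + 0.034×30 = 5.03.
Rate = 7.357/(1 + 5.03) = 1.22 kJ/s.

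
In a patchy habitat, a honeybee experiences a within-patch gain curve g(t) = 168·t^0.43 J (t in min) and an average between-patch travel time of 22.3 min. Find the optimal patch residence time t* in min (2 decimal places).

16.82 min

Maximise g(t)/(T+t): set derivative to zero → g'(t)(T+t) = g(t).
g'(t) = 0.43·168·t^-0.57. Setting 0.43·168·t^-0.57 = 168·t^0.43/(22.3+t) gives 0.43(22.3+t) = t, so 0.57·t = 0.43×22.3.
t* = 0.43×22.3/0.57 = 16.82 min.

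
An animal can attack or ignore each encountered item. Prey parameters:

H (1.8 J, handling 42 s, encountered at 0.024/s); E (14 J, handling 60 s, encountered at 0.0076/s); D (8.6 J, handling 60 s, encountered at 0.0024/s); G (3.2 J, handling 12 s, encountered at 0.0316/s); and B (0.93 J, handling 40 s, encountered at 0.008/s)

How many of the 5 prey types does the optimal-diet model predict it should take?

3

Rank by E/h (J/s): G 0.267, E 0.233, D 0.143, H 0.0429, B 0.0232. Include each in turn until the next type's E/h falls below the running intake rate.
Rate on top 1: 0.07332. E: 0.233 > 0.07332 → include.
Rate on top 2: 0.1131. D: 0.143 > 0.1131 → include.
Rate on top 3: 0.1153. H: 0.0429 < 0.1153 → exclude; stop.
Optimal diet: G, E, D — 3 of 5 types.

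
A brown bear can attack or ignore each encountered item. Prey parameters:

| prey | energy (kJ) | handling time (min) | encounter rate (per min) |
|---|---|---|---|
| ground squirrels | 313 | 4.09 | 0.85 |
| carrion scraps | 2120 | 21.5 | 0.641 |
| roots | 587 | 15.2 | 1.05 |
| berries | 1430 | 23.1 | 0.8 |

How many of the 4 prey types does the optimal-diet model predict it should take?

Profitabilities (E/h, kJ/min): carrion scraps 98.6, ground squirrels 76.5, berries 61.9, roots 38.6. Add prey in this order while the next type's profitability exceeds the intake rate on those already taken.
Rate on top 1: 91.93. ground squirrels: 76.5 < 91.93 → exclude; stop.
Optimal diet: carrion scraps — 1 of 4 types.

1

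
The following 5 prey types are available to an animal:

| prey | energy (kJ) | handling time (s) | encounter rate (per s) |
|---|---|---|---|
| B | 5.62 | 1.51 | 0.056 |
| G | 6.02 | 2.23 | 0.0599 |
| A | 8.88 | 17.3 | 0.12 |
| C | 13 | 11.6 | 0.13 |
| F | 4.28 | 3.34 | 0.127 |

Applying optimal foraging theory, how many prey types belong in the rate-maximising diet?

Rank by E/h (kJ/s): B 3.72, G 2.7, F 1.28, C 1.12, A 0.513. Include each in turn until the next type's E/h falls below the running intake rate.
Rate on top 1: 0.2902. G: 2.7 > 0.2902 → include.
Rate on top 2: 0.5544. F: 1.28 > 0.5544 → include.
Rate on top 3: 0.7422. C: 1.12 > 0.7422 → include.
Rate on top 4: 0.9234. A: 0.513 < 0.9234 → exclude; stop.
Optimal diet: B, G, F, C — 4 of 5 types.

4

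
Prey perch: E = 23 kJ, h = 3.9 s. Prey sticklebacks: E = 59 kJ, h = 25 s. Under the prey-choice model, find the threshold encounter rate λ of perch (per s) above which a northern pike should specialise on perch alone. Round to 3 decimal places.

The zero-one rule: include sticklebacks iff E₂/h₂ > λE₁/(1+λh₁). Equality gives the switch point.
λE₁h₂ = E₂ + λE₂h₁ ⇒ λ = E₂/(E₁h₂ − E₂h₁) = 59/(575 − 230.1) = 0.1711 per s.

0.171 per s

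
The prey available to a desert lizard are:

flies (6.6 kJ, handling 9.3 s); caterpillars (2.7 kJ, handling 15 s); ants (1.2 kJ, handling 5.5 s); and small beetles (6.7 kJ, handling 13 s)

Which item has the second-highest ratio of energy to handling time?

small beetles

Profitability E/h (kJ/s): flies = 6.6/9.3 = 0.71, caterpillars = 2.7/15 = 0.18, ants = 1.2/5.5 = 0.218, small beetles = 6.7/13 = 0.515.
Ranked: flies > small beetles > ants > caterpillars.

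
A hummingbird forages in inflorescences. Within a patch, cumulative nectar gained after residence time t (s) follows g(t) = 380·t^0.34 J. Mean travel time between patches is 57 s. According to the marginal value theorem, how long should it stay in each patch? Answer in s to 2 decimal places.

29.36 s

Optimal t* satisfies g'(t*) = g(t*)/(T + t*).
g'(t) = 0.34·380·t^-0.66. Setting 0.34·380·t^-0.66 = 380·t^0.34/(57+t) gives 0.34(57+t) = t, so 0.66·t = 0.34×57.
t* = 0.34×57/0.66 = 29.36 s.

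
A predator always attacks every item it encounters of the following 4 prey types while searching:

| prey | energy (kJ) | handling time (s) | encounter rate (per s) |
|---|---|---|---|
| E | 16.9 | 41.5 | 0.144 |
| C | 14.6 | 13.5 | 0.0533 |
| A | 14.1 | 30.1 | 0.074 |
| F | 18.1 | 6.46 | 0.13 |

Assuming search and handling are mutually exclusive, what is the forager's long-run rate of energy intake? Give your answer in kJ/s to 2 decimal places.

R = Σλ_iE_i / (1 + Σλ_ih_i)
Numerator: 0.144×16.9 + 0.0533×14.6 + 0.074×14.1 + 0.13×18.1 = 6.608
Denominator: 1 + 0.144×41.5 + 0.0533×13.5 + 0.074×30.1 + 0.13×6.46 = 10.76
R = 6.608/10.76 = 0.614 kJ/s

0.61 kJ/s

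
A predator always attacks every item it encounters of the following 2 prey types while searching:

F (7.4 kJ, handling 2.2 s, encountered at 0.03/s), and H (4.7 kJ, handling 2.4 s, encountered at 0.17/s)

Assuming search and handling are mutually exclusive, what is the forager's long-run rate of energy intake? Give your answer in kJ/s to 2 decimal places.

0.69 kJ/s

R = (0.03×7.4 + 0.17×4.7) / (1 + 0.03×2.2 + 0.17×2.4) = 1.021/1.474 = 0.6927 kJ/s.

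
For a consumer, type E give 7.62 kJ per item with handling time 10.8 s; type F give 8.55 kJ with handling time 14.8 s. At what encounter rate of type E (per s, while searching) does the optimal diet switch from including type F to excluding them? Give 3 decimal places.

The zero-one rule: include type F iff E₂/h₂ > λE₁/(1+λh₁). Equality gives the switch point.
λE₁h₂ = E₂ + λE₂h₁ ⇒ λ = E₂/(E₁h₂ − E₂h₁) = 8.55/(112.8 − 92.34) = 0.4184 per s.

0.418 per s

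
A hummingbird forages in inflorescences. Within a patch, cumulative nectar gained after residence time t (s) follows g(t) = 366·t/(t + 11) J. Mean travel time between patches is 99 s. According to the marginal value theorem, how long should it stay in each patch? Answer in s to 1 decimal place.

33.0 s

Maximise g(t)/(T+t): set derivative to zero → g'(t)(T+t) = g(t).
g'(t) = 366·11/(t + 11)². Setting 366·11/(t+11)² = 366t/[(t+11)(99+t)] gives 11(99+t) = t(t+11), so t² = 11×99 = 1089.
t* = √1089 = 33 s.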